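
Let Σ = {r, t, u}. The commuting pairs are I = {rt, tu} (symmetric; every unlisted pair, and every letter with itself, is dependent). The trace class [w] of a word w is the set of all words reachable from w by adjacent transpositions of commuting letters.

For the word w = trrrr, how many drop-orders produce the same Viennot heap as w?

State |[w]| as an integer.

drop 0:t onto floor
drop 1:r onto floor
drop 2:r onto {1:r}
drop 3:r onto {2:r}
drop 4:r onto {3:r}
ground layer = {0:t, 1:r}
drop-orders for the pieces not yet dropped (sum over which currently-grounded one goes next):
  1 to go: {0} 1  {4} 1
  2 to go: {0,4} 2  {3,4} 1
  3 to go: {0,3,4} 3  {2,3,4} 1
  if 0:t drops first: 1 orders
  if 1:r drops first: 4 orders
heap linearizations: 5

5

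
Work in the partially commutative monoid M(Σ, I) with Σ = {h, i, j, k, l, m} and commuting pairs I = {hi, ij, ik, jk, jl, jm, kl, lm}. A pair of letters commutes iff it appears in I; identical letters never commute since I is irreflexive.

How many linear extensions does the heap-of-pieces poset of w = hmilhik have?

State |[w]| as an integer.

drop 0:h onto floor
drop 1:m onto {0:h}
drop 2:i onto {1:m}
drop 3:l onto {2:i}
drop 4:h onto {3:l}
drop 5:i onto {3:l}
drop 6:k onto {4:h}
ground layer = {0:h}
drop-orders for the pieces not yet dropped (sum over which currently-grounded one goes next):
  1 to go: {5} 1  {6} 1
  2 to go: {4,6} 1  {5,6} 2
  3 to go: {4,5,6} 3
  4 to go: {3,4,5,6} 3
  5 to go: {2,3,4,5,6} 3
  if 0:h drops first: 3 orders

3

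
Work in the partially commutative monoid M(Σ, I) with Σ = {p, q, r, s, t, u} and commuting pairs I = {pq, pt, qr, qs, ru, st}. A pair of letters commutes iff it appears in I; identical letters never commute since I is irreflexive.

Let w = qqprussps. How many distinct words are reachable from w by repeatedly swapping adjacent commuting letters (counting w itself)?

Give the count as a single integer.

9

piece 0:q — minimal
piece 1:q rests on {0:q}
piece 2:p — minimal
piece 3:r rests on {2:p}
piece 4:u rests on {1:q, 2:p}
piece 5:s rests on {3:r, 4:u}
piece 6:s rests on {5:s}
piece 7:p rests on {6:s}
piece 8:s rests on {7:p}
minimal pieces: {0:q, 2:p}
ways to finish when only these pieces remain (= sum over removing one remaining piece with nothing left below it):
  1 left: {8}→1
  2 left: {7,8}→1
  3 left: {6,7,8}→1
  4 left: {5,6,7,8}→1
  5 left: {3,5,6,7,8}→1  {4,5,6,7,8}→1
  6 left: {1,4,5,6,7,8}→1  {3,4,5,6,7,8}→2
  7 left: {0,1,4,5,6,7,8}→1  {1,3,4,5,6,7,8}→3  {2,3,4,5,6,7,8}→2
  placing 0:q first → 5 extensions
  placing 2:p first → 4 extensions
total linear extensions = 9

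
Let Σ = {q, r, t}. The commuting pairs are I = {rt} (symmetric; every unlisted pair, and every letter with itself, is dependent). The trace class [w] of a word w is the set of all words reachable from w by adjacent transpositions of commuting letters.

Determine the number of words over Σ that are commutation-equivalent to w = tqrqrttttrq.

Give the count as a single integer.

drop 0:t onto floor
drop 1:q onto {0:t}
drop 2:r onto {1:q}
drop 3:q onto {2:r}
drop 4:r onto {3:q}
drop 5:t onto {3:q}
drop 6:t onto {5:t}
drop 7:t onto {6:t}
drop 8:t onto {7:t}
drop 9:r onto {4:r}
drop 10:q onto {8:t, 9:r}
ground layer = {0:t}
drop-orders for the pieces not yet dropped (sum over which currently-grounded one goes next):
  1 to go: {10} 1
  2 to go: {8,10} 1  {9,10} 1
  3 to go: {4,9,10} 1  {7,8,10} 1  {8,9,10} 2
  4 to go: {4,8,9,10} 3  {6,7,8,10} 1  {7,8,9,10} 3
  5 to go: {4,7,8,9,10} 6  {5,6,7,8,10} 1  {6,7,8,9,10} 4
  6 to go: {4,6,7,8,9,10} 10  {5,6,7,8,9,10} 5
  7 to go: {4,5,6,7,8,9,10} 15
  8 to go: {3,4,5,6,7,8,9,10} 15
  9 to go: {2,3,4,5,6,7,8,9,10} 15
  if 0:t drops first: 15 orders

15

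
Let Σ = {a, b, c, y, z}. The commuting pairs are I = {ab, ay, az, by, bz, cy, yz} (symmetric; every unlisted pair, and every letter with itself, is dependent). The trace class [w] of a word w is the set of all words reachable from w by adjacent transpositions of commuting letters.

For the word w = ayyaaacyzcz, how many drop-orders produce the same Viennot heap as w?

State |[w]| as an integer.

0(a) covers ∅
1(y) covers ∅
2(y) covers 1:y
3(a) covers 0:a
4(a) covers 3:a
5(a) covers 4:a
6(c) covers 5:a
7(y) covers 2:y
8(z) covers 6:c
9(c) covers 8:z
10(z) covers 9:c
floor of heap: 0:a, 1:y
completions by unplaced set U, small U first (add the entries for U minus each lowest piece of U):
  |U|=1: {7}:1  {10}:1
  |U|=2: {2,7}:1  {7,10}:2  {9,10}:1
  |U|=3: {1,2,7}:1  {2,7,10}:3  {7,9,10}:3  {8,9,10}:1
  |U|=4: {1,2,7,10}:4  {2,7,9,10}:6  {6,8,9,10}:1  {7,8,9,10}:4
  |U|=5: {1,2,7,9,10}:10  {2,7,8,9,10}:10  {5,6,8,9,10}:1  {6,7,8,9,10}:5
  |U|=6: {1,2,7,8,9,10}:20  {2,6,7,8,9,10}:15  {4,5,6,8,9,10}:1  {5,6,7,8,9,10}:6
  |U|=7: {1,2,6,7,8,9,10}:35  {2,5,6,7,8,9,10}:21  {3,4,5,6,8,9,10}:1  {4,5,6,7,8,9,10}:7
  |U|=8: {0,3,4,5,6,8,9,10}:1  {1,2,5,6,7,8,9,10}:56  {2,4,5,6,7,8,9,10}:28  {3,4,5,6,7,8,9,10}:8
  |U|=9: {0,3,4,5,6,7,8,9,10}:9  {1,2,4,5,6,7,8,9,10}:84  {2,3,4,5,6,7,8,9,10}:36
  start at 0(a): 120
  start at 1(y): 45
sum over floor = 165

165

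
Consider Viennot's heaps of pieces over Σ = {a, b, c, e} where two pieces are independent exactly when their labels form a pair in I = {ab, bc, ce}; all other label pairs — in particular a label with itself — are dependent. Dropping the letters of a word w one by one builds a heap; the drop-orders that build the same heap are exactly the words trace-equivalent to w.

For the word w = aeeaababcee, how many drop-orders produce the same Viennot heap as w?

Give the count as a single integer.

#0=a has no predecessor
#1=e depends on [0:a]
#2=e depends on [1:e]
#3=a depends on [2:e]
#4=a depends on [3:a]
#5=b depends on [2:e]
#6=a depends on [4:a]
#7=b depends on [5:b]
#8=c depends on [6:a]
#9=e depends on [6:a, 7:b]
#10=e depends on [9:e]
sources: [0:a]
N(rest) = Σ N(rest − s) over sources s of rest; N(one piece) = 1:
  size 1 → [8]=1  [10]=1
  size 2 → [8,10]=2  [9,10]=1
  size 3 → [7,9,10]=1  [8,9,10]=3
  size 4 → [5,7,9,10]=1  [6,8,9,10]=3  [7,8,9,10]=4
  size 5 → [4,6,8,9,10]=3  [5,7,8,9,10]=5  [6,7,8,9,10]=7
  size 6 → [3,4,6,8,9,10]=3  [4,6,7,8,9,10]=10  [5,6,7,8,9,10]=12
  size 7 → [3,4,6,7,8,9,10]=13  [4,5,6,7,8,9,10]=22
  size 8 → [3,4,5,6,7,8,9,10]=35
  size 9 → [2,3,4,5,6,7,8,9,10]=35
  first=0(a) contributes 35

35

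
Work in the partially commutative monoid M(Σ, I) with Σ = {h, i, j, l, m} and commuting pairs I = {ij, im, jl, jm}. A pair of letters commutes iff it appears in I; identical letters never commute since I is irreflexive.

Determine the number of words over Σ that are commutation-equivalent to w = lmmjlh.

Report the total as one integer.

piece 0:l — minimal
piece 1:m rests on {0:l}
piece 2:m rests on {1:m}
piece 3:j — minimal
piece 4:l rests on {2:m}
piece 5:h rests on {3:j, 4:l}
minimal pieces: {0:l, 3:j}
ways to finish when only these pieces remain (= sum over removing one remaining piece with nothing left below it):
  1 left: {5}→1
  2 left: {3,5}→1  {4,5}→1
  3 left: {2,4,5}→1  {3,4,5}→2
  4 left: {1,2,4,5}→1  {2,3,4,5}→3
  placing 0:l first → 4 extensions
  placing 3:j first → 1 extensions
total linear extensions = 5

5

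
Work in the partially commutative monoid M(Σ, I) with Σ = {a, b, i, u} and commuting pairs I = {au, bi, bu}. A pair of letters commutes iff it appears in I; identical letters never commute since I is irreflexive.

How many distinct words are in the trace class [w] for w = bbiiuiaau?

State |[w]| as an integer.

0(b) covers ∅
1(b) covers 0:b
2(i) covers ∅
3(i) covers 2:i
4(u) covers 3:i
5(i) covers 4:u
6(a) covers 1:b, 5:i
7(a) covers 6:a
8(u) covers 5:i
floor of heap: 0:b, 2:i
completions by unplaced set U, small U first (add the entries for U minus each lowest piece of U):
  |U|=1: {7}:1  {8}:1
  |U|=2: {6,7}:1  {7,8}:2
  |U|=3: {1,6,7}:1  {6,7,8}:3
  |U|=4: {0,1,6,7}:1  {1,6,7,8}:4  {5,6,7,8}:3
  |U|=5: {0,1,6,7,8}:5  {1,5,6,7,8}:7  {4,5,6,7,8}:3
  |U|=6: {0,1,5,6,7,8}:12  {1,4,5,6,7,8}:10  {3,4,5,6,7,8}:3
  |U|=7: {0,1,4,5,6,7,8}:22  {1,3,4,5,6,7,8}:13  {2,3,4,5,6,7,8}:3
  start at 0(b): 16
  start at 2(i): 35
sum over floor = 51

51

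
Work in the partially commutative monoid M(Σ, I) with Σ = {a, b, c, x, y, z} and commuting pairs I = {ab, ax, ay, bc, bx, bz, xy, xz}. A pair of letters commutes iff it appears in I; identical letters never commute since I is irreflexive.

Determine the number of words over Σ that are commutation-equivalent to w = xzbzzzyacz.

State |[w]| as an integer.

#0=x has no predecessor
#1=z has no predecessor
#2=b has no predecessor
#3=z depends on [1:z]
#4=z depends on [3:z]
#5=z depends on [4:z]
#6=y depends on [2:b, 5:z]
#7=a depends on [5:z]
#8=c depends on [0:x, 6:y, 7:a]
#9=z depends on [8:c]
sources: [0:x, 1:z, 2:b]
N(rest) = Σ N(rest − s) over sources s of rest; N(one piece) = 1:
  size 1 → [9]=1
  size 2 → [8,9]=1
  size 3 → [0,8,9]=1  [6,8,9]=1  [7,8,9]=1
  size 4 → [0,6,8,9]=2  [0,7,8,9]=2  [2,6,8,9]=1  [6,7,8,9]=2
  size 5 → [0,2,6,8,9]=3  [0,6,7,8,9]=6  [2,6,7,8,9]=3  [5,6,7,8,9]=2
  size 6 → [0,2,6,7,8,9]=12  [0,5,6,7,8,9]=8  [2,5,6,7,8,9]=5  [4,5,6,7,8,9]=2
  size 7 → [0,2,5,6,7,8,9]=25  [0,4,5,6,7,8,9]=10  [2,4,5,6,7,8,9]=7  [3,4,5,6,7,8,9]=2
  size 8 → [0,2,4,5,6,7,8,9]=42  [0,3,4,5,6,7,8,9]=12  [1,3,4,5,6,7,8,9]=2  [2,3,4,5,6,7,8,9]=9
  first=0(x) contributes 11
  first=1(z) contributes 63
  first=2(b) contributes 14
|[w]| = 88

88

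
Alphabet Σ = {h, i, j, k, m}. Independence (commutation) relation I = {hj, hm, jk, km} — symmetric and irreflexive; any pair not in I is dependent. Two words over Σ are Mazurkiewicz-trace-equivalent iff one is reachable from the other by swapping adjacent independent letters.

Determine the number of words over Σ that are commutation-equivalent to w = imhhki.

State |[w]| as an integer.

#0=i has no predecessor
#1=m depends on [0:i]
#2=h depends on [0:i]
#3=h depends on [2:h]
#4=k depends on [3:h]
#5=i depends on [1:m, 4:k]
sources: [0:i]
N(rest) = Σ N(rest − s) over sources s of rest; N(one piece) = 1:
  size 1 → [5]=1
  size 2 → [1,5]=1  [4,5]=1
  size 3 → [1,4,5]=2  [3,4,5]=1
  size 4 → [1,3,4,5]=3  [2,3,4,5]=1
  first=0(i) contributes 4

4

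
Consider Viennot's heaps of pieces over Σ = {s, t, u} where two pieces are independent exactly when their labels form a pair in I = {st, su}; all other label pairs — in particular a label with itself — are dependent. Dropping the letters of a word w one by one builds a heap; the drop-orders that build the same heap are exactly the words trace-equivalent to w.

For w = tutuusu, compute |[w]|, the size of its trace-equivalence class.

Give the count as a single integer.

7

0(t) covers ∅
1(u) covers 0:t
2(t) covers 1:u
3(u) covers 2:t
4(u) covers 3:u
5(s) covers ∅
6(u) covers 4:u
floor of heap: 0:t, 5:s
completions by unplaced set U, small U first (add the entries for U minus each lowest piece of U):
  |U|=1: {5}:1  {6}:1
  |U|=2: {4,6}:1  {5,6}:2
  |U|=3: {3,4,6}:1  {4,5,6}:3
  |U|=4: {2,3,4,6}:1  {3,4,5,6}:4
  |U|=5: {1,2,3,4,6}:1  {2,3,4,5,6}:5
  start at 0(t): 6
  start at 5(s): 1
sum over floor = 7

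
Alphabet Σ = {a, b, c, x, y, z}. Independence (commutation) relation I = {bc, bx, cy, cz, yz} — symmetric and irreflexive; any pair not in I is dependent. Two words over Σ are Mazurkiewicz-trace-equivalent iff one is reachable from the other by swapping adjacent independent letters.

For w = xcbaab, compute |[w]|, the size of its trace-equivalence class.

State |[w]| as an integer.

0(x) covers ∅
1(c) covers 0:x
2(b) covers ∅
3(a) covers 1:c, 2:b
4(a) covers 3:a
5(b) covers 4:a
floor of heap: 0:x, 2:b
completions by unplaced set U, small U first (add the entries for U minus each lowest piece of U):
  |U|=1: {5}:1
  |U|=2: {4,5}:1
  |U|=3: {3,4,5}:1
  |U|=4: {1,3,4,5}:1  {2,3,4,5}:1
  start at 0(x): 2
  start at 2(b): 1
sum over floor = 3

3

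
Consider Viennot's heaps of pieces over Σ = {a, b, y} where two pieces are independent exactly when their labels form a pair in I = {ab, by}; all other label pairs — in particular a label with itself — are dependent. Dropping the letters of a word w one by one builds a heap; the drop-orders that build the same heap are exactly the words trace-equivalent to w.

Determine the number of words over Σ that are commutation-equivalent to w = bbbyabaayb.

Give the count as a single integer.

#0=b has no predecessor
#1=b depends on [0:b]
#2=b depends on [1:b]
#3=y has no predecessor
#4=a depends on [3:y]
#5=b depends on [2:b]
#6=a depends on [4:a]
#7=a depends on [6:a]
#8=y depends on [7:a]
#9=b depends on [5:b]
sources: [0:b, 3:y]
N(rest) = Σ N(rest − s) over sources s of rest; N(one piece) = 1:
  size 1 → [8]=1  [9]=1
  size 2 → [5,9]=1  [7,8]=1  [8,9]=2
  size 3 → [2,5,9]=1  [5,8,9]=3  [6,7,8]=1  [7,8,9]=3
  size 4 → [1,2,5,9]=1  [2,5,8,9]=4  [4,6,7,8]=1  [5,7,8,9]=6  [6,7,8,9]=4
  size 5 → [0,1,2,5,9]=1  [1,2,5,8,9]=5  [2,5,7,8,9]=10  [3,4,6,7,8]=1  [4,6,7,8,9]=5  [5,6,7,8,9]=10
  size 6 → [0,1,2,5,8,9]=6  [1,2,5,7,8,9]=15  [2,5,6,7,8,9]=20  [3,4,6,7,8,9]=6  [4,5,6,7,8,9]=15
  size 7 → [0,1,2,5,7,8,9]=21  [1,2,5,6,7,8,9]=35  [2,4,5,6,7,8,9]=35  [3,4,5,6,7,8,9]=21
  size 8 → [0,1,2,5,6,7,8,9]=56  [1,2,4,5,6,7,8,9]=70  [2,3,4,5,6,7,8,9]=56
  first=0(b) contributes 126
  first=3(y) contributes 126
|[w]| = 252

252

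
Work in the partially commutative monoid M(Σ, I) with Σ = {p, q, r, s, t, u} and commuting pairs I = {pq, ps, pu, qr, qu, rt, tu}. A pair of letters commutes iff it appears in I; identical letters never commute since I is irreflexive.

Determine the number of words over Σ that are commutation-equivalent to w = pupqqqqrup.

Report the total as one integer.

1260

piece 0:p — minimal
piece 1:u — minimal
piece 2:p rests on {0:p}
piece 3:q — minimal
piece 4:q rests on {3:q}
piece 5:q rests on {4:q}
piece 6:q rests on {5:q}
piece 7:r rests on {1:u, 2:p}
piece 8:u rests on {7:r}
piece 9:p rests on {7:r}
minimal pieces: {0:p, 1:u, 3:q}
ways to finish when only these pieces remain (= sum over removing one remaining piece with nothing left below it):
  1 left: {6}→1  {8}→1  {9}→1
  2 left: {5,6}→1  {6,8}→2  {6,9}→2  {8,9}→2
  3 left: {4,5,6}→1  {5,6,8}→3  {5,6,9}→3  {6,8,9}→6  {7,8,9}→2
  4 left: {1,7,8,9}→2  {2,7,8,9}→2  {3,4,5,6}→1  {4,5,6,8}→4  {4,5,6,9}→4  {5,6,8,9}→12  {6,7,8,9}→8
  5 left: {0,2,7,8,9}→2  {1,2,7,8,9}→4  {1,6,7,8,9}→10  {2,6,7,8,9}→10  {3,4,5,6,8}→5  {3,4,5,6,9}→5  {4,5,6,8,9}→20  {5,6,7,8,9}→20
  6 left: {0,1,2,7,8,9}→6  {0,2,6,7,8,9}→12  {1,2,6,7,8,9}→24  {1,5,6,7,8,9}→30  {2,5,6,7,8,9}→30  {3,4,5,6,8,9}→30  {4,5,6,7,8,9}→40
  7 left: {0,1,2,6,7,8,9}→42  {0,2,5,6,7,8,9}→42  {1,2,5,6,7,8,9}→84  {1,4,5,6,7,8,9}→70  {2,4,5,6,7,8,9}→70  {3,4,5,6,7,8,9}→70
  8 left: {0,1,2,5,6,7,8,9}→168  {0,2,4,5,6,7,8,9}→112  {1,2,4,5,6,7,8,9}→224  {1,3,4,5,6,7,8,9}→140  {2,3,4,5,6,7,8,9}→140
  placing 0:p first → 504 extensions
  placing 1:u first → 252 extensions
  placing 3:q first → 504 extensions
total linear extensions = 1260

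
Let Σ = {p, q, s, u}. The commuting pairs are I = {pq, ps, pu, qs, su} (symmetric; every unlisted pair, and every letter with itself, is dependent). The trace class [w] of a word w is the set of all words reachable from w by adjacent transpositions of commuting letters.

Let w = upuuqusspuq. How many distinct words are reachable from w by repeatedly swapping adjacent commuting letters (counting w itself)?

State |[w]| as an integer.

#0=u has no predecessor
#1=p has no predecessor
#2=u depends on [0:u]
#3=u depends on [2:u]
#4=q depends on [3:u]
#5=u depends on [4:q]
#6=s has no predecessor
#7=s depends on [6:s]
#8=p depends on [1:p]
#9=u depends on [5:u]
#10=q depends on [9:u]
sources: [0:u, 1:p, 6:s]
N(rest) = Σ N(rest − s) over sources s of rest; N(one piece) = 1:
  size 1 → [7]=1  [8]=1  [10]=1
  size 2 → [1,8]=1  [6,7]=1  [7,8]=2  [7,10]=2  [8,10]=2  [9,10]=1
  size 3 → [1,7,8]=3  [1,8,10]=3  [5,9,10]=1  [6,7,8]=3  [6,7,10]=3  [7,8,10]=6  [7,9,10]=3  [8,9,10]=3
  size 4 → [1,6,7,8]=6  [1,7,8,10]=12  [1,8,9,10]=6  [4,5,9,10]=1  [5,7,9,10]=4  [5,8,9,10]=4  [6,7,8,10]=12  [6,7,9,10]=6  [7,8,9,10]=12
  size 5 → [1,5,8,9,10]=10  [1,6,7,8,10]=30  [1,7,8,9,10]=30  [3,4,5,9,10]=1  [4,5,7,9,10]=5  [4,5,8,9,10]=5  [5,6,7,9,10]=10  [5,7,8,9,10]=20  [6,7,8,9,10]=30
  size 6 → [1,4,5,8,9,10]=15  [1,5,7,8,9,10]=60  [1,6,7,8,9,10]=90  [2,3,4,5,9,10]=1  [3,4,5,7,9,10]=6  [3,4,5,8,9,10]=6  [4,5,6,7,9,10]=15  [4,5,7,8,9,10]=30  [5,6,7,8,9,10]=60
  size 7 → [0,2,3,4,5,9,10]=1  [1,3,4,5,8,9,10]=21  [1,4,5,7,8,9,10]=105  [1,5,6,7,8,9,10]=210  [2,3,4,5,7,9,10]=7  [2,3,4,5,8,9,10]=7  [3,4,5,6,7,9,10]=21  [3,4,5,7,8,9,10]=42  [4,5,6,7,8,9,10]=105
  size 8 → [0,2,3,4,5,7,9,10]=8  [0,2,3,4,5,8,9,10]=8  [1,2,3,4,5,8,9,10]=28  [1,3,4,5,7,8,9,10]=168  [1,4,5,6,7,8,9,10]=420  [2,3,4,5,6,7,9,10]=28  [2,3,4,5,7,8,9,10]=56  [3,4,5,6,7,8,9,10]=168
  size 9 → [0,1,2,3,4,5,8,9,10]=36  [0,2,3,4,5,6,7,9,10]=36  [0,2,3,4,5,7,8,9,10]=72  [1,2,3,4,5,7,8,9,10]=252  [1,3,4,5,6,7,8,9,10]=756  [2,3,4,5,6,7,8,9,10]=252
  first=0(u) contributes 1260
  first=1(p) contributes 360
  first=6(s) contributes 360
|[w]| = 1980

1980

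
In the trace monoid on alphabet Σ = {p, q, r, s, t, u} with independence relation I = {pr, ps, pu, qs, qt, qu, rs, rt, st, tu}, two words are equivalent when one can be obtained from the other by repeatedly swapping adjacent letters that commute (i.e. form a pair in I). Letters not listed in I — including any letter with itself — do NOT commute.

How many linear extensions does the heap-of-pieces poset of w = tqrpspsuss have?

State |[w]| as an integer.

612

drop 0:t onto floor
drop 1:q onto floor
drop 2:r onto {1:q}
drop 3:p onto {0:t, 1:q}
drop 4:s onto floor
drop 5:p onto {3:p}
drop 6:s onto {4:s}
drop 7:u onto {2:r, 6:s}
drop 8:s onto {7:u}
drop 9:s onto {8:s}
ground layer = {0:t, 1:q, 4:s}
drop-orders for the pieces not yet dropped (sum over which currently-grounded one goes next):
  1 to go: {5} 1  {9} 1
  2 to go: {3,5} 1  {5,9} 2  {8,9} 1
  3 to go: {0,3,5} 1  {3,5,9} 3  {5,8,9} 3  {7,8,9} 1
  4 to go: {0,3,5,9} 4  {2,7,8,9} 1  {3,5,8,9} 6  {5,7,8,9} 4  {6,7,8,9} 1
  5 to go: {0,3,5,8,9} 10  {2,5,7,8,9} 5  {2,6,7,8,9} 2  {3,5,7,8,9} 10  {4,6,7,8,9} 1  {5,6,7,8,9} 5
  6 to go: {0,3,5,7,8,9} 20  {2,3,5,7,8,9} 15  {2,4,6,7,8,9} 3  {2,5,6,7,8,9} 12  {3,5,6,7,8,9} 15  {4,5,6,7,8,9} 6
  7 to go: {0,2,3,5,7,8,9} 35  {0,3,5,6,7,8,9} 35  {1,2,3,5,7,8,9} 15  {2,3,5,6,7,8,9} 42  {2,4,5,6,7,8,9} 21  {3,4,5,6,7,8,9} 21
  8 to go: {0,1,2,3,5,7,8,9} 50  {0,2,3,5,6,7,8,9} 112  {0,3,4,5,6,7,8,9} 56  {1,2,3,5,6,7,8,9} 57  {2,3,4,5,6,7,8,9} 84
  if 0:t drops first: 141 orders
  if 1:q drops first: 252 orders
  if 4:s drops first: 219 orders
heap linearizations: 612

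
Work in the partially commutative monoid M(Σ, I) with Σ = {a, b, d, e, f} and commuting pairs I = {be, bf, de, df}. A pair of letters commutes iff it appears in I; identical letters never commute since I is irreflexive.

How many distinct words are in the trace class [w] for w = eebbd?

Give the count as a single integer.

10

drop 0:e onto floor
drop 1:e onto {0:e}
drop 2:b onto floor
drop 3:b onto {2:b}
drop 4:d onto {3:b}
ground layer = {0:e, 2:b}
drop-orders for the pieces not yet dropped (sum over which currently-grounded one goes next):
  1 to go: {1} 1  {4} 1
  2 to go: {0,1} 1  {1,4} 2  {3,4} 1
  3 to go: {0,1,4} 3  {1,3,4} 3  {2,3,4} 1
  if 0:e drops first: 4 orders
  if 2:b drops first: 6 orders
heap linearizations: 10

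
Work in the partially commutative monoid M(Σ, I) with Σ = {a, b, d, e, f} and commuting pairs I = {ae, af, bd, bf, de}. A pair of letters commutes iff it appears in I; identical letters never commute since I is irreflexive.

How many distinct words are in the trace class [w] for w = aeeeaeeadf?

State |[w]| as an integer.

drop 0:a onto floor
drop 1:e onto floor
drop 2:e onto {1:e}
drop 3:e onto {2:e}
drop 4:a onto {0:a}
drop 5:e onto {3:e}
drop 6:e onto {5:e}
drop 7:a onto {4:a}
drop 8:d onto {7:a}
drop 9:f onto {6:e, 8:d}
ground layer = {0:a, 1:e}
drop-orders for the pieces not yet dropped (sum over which currently-grounded one goes next):
  1 to go: {9} 1
  2 to go: {6,9} 1  {8,9} 1
  3 to go: {5,6,9} 1  {6,8,9} 2  {7,8,9} 1
  4 to go: {3,5,6,9} 1  {4,7,8,9} 1  {5,6,8,9} 3  {6,7,8,9} 3
  5 to go: {0,4,7,8,9} 1  {2,3,5,6,9} 1  {3,5,6,8,9} 4  {4,6,7,8,9} 4  {5,6,7,8,9} 6
  6 to go: {0,4,6,7,8,9} 5  {1,2,3,5,6,9} 1  {2,3,5,6,8,9} 5  {3,5,6,7,8,9} 10  {4,5,6,7,8,9} 10
  7 to go: {0,4,5,6,7,8,9} 15  {1,2,3,5,6,8,9} 6  {2,3,5,6,7,8,9} 15  {3,4,5,6,7,8,9} 20
  8 to go: {0,3,4,5,6,7,8,9} 35  {1,2,3,5,6,7,8,9} 21  {2,3,4,5,6,7,8,9} 35
  if 0:a drops first: 56 orders
  if 1:e drops first: 70 orders
heap linearizations: 126

126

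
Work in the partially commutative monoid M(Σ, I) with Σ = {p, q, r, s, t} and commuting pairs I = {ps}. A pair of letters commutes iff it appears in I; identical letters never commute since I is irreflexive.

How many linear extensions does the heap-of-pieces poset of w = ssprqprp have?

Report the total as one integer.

drop 0:s onto floor
drop 1:s onto {0:s}
drop 2:p onto floor
drop 3:r onto {1:s, 2:p}
drop 4:q onto {3:r}
drop 5:p onto {4:q}
drop 6:r onto {5:p}
drop 7:p onto {6:r}
ground layer = {0:s, 2:p}
drop-orders for the pieces not yet dropped (sum over which currently-grounded one goes next):
  1 to go: {7} 1
  2 to go: {6,7} 1
  3 to go: {5,6,7} 1
  4 to go: {4,5,6,7} 1
  5 to go: {3,4,5,6,7} 1
  6 to go: {1,3,4,5,6,7} 1  {2,3,4,5,6,7} 1
  if 0:s drops first: 2 orders
  if 2:p drops first: 1 orders
heap linearizations: 3

3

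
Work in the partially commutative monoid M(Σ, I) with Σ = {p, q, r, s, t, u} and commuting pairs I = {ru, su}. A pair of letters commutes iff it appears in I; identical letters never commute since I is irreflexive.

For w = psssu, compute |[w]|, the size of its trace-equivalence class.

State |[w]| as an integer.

0(p) covers ∅
1(s) covers 0:p
2(s) covers 1:s
3(s) covers 2:s
4(u) covers 0:p
floor of heap: 0:p
completions by unplaced set U, small U first (add the entries for U minus each lowest piece of U):
  |U|=1: {3}:1  {4}:1
  |U|=2: {2,3}:1  {3,4}:2
  |U|=3: {1,2,3}:1  {2,3,4}:3
  start at 0(p): 4

4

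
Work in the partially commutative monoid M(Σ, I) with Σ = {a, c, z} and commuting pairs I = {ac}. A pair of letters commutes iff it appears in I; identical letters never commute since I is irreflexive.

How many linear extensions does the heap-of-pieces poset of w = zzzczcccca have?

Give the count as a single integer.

#0=z has no predecessor
#1=z depends on [0:z]
#2=z depends on [1:z]
#3=c depends on [2:z]
#4=z depends on [3:c]
#5=c depends on [4:z]
#6=c depends on [5:c]
#7=c depends on [6:c]
#8=c depends on [7:c]
#9=a depends on [4:z]
sources: [0:z]
N(rest) = Σ N(rest − s) over sources s of rest; N(one piece) = 1:
  size 1 → [8]=1  [9]=1
  size 2 → [7,8]=1  [8,9]=2
  size 3 → [6,7,8]=1  [7,8,9]=3
  size 4 → [5,6,7,8]=1  [6,7,8,9]=4
  size 5 → [5,6,7,8,9]=5
  size 6 → [4,5,6,7,8,9]=5
  size 7 → [3,4,5,6,7,8,9]=5
  size 8 → [2,3,4,5,6,7,8,9]=5
  first=0(z) contributes 5

5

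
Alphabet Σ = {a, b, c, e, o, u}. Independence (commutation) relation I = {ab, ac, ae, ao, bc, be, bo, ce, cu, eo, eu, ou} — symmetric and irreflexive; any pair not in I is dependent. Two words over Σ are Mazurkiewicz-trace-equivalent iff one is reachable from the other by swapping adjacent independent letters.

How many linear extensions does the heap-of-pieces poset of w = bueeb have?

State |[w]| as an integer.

drop 0:b onto floor
drop 1:u onto {0:b}
drop 2:e onto floor
drop 3:e onto {2:e}
drop 4:b onto {1:u}
ground layer = {0:b, 2:e}
drop-orders for the pieces not yet dropped (sum over which currently-grounded one goes next):
  1 to go: {3} 1  {4} 1
  2 to go: {1,4} 1  {2,3} 1  {3,4} 2
  3 to go: {0,1,4} 1  {1,3,4} 3  {2,3,4} 3
  if 0:b drops first: 6 orders
  if 2:e drops first: 4 orders
heap linearizations: 10

10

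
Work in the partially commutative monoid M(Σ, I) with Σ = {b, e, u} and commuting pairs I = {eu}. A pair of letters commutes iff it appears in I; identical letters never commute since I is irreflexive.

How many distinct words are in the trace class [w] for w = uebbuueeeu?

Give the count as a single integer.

40

drop 0:u onto floor
drop 1:e onto floor
drop 2:b onto {0:u, 1:e}
drop 3:b onto {2:b}
drop 4:u onto {3:b}
drop 5:u onto {4:u}
drop 6:e onto {3:b}
drop 7:e onto {6:e}
drop 8:e onto {7:e}
drop 9:u onto {5:u}
ground layer = {0:u, 1:e}
drop-orders for the pieces not yet dropped (sum over which currently-grounded one goes next):
  1 to go: {8} 1  {9} 1
  2 to go: {5,9} 1  {7,8} 1  {8,9} 2
  3 to go: {4,5,9} 1  {5,8,9} 3  {6,7,8} 1  {7,8,9} 3
  4 to go: {4,5,8,9} 4  {5,7,8,9} 6  {6,7,8,9} 4
  5 to go: {4,5,7,8,9} 10  {5,6,7,8,9} 10
  6 to go: {4,5,6,7,8,9} 20
  7 to go: {3,4,5,6,7,8,9} 20
  8 to go: {2,3,4,5,6,7,8,9} 20
  if 0:u drops first: 20 orders
  if 1:e drops first: 20 orders
heap linearizations: 40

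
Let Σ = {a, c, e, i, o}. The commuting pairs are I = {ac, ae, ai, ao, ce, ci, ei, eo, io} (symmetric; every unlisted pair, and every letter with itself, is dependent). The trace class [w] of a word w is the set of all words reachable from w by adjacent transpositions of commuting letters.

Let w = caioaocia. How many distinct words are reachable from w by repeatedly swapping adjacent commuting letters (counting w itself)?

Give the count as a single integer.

#0=c has no predecessor
#1=a has no predecessor
#2=i has no predecessor
#3=o depends on [0:c]
#4=a depends on [1:a]
#5=o depends on [3:o]
#6=c depends on [5:o]
#7=i depends on [2:i]
#8=a depends on [4:a]
sources: [0:c, 1:a, 2:i]
N(rest) = Σ N(rest − s) over sources s of rest; N(one piece) = 1:
  size 1 → [6]=1  [7]=1  [8]=1
  size 2 → [2,7]=1  [4,8]=1  [5,6]=1  [6,7]=2  [6,8]=2  [7,8]=2
  size 3 → [1,4,8]=1  [2,6,7]=3  [2,7,8]=3  [3,5,6]=1  [4,6,8]=3  [4,7,8]=3  [5,6,7]=3  [5,6,8]=3  [6,7,8]=6
  size 4 → [0,3,5,6]=1  [1,4,6,8]=4  [1,4,7,8]=4  [2,4,7,8]=6  [2,5,6,7]=6  [2,6,7,8]=12  [3,5,6,7]=4  [3,5,6,8]=4  [4,5,6,8]=6  [4,6,7,8]=12  [5,6,7,8]=12
  size 5 → [0,3,5,6,7]=5  [0,3,5,6,8]=5  [1,2,4,7,8]=10  [1,4,5,6,8]=10  [1,4,6,7,8]=20  [2,3,5,6,7]=10  [2,4,6,7,8]=30  [2,5,6,7,8]=30  [3,4,5,6,8]=10  [3,5,6,7,8]=20  [4,5,6,7,8]=30
  size 6 → [0,2,3,5,6,7]=15  [0,3,4,5,6,8]=15  [0,3,5,6,7,8]=30  [1,2,4,6,7,8]=60  [1,3,4,5,6,8]=20  [1,4,5,6,7,8]=60  [2,3,5,6,7,8]=60  [2,4,5,6,7,8]=90  [3,4,5,6,7,8]=60
  size 7 → [0,1,3,4,5,6,8]=35  [0,2,3,5,6,7,8]=105  [0,3,4,5,6,7,8]=105  [1,2,4,5,6,7,8]=210  [1,3,4,5,6,7,8]=140  [2,3,4,5,6,7,8]=210
  first=0(c) contributes 560
  first=1(a) contributes 420
  first=2(i) contributes 280
|[w]| = 1260

1260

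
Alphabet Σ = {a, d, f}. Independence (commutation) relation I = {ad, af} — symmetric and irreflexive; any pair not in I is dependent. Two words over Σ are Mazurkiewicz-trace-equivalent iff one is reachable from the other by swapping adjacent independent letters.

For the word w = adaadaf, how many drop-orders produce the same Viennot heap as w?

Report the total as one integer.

35

drop 0:a onto floor
drop 1:d onto floor
drop 2:a onto {0:a}
drop 3:a onto {2:a}
drop 4:d onto {1:d}
drop 5:a onto {3:a}
drop 6:f onto {4:d}
ground layer = {0:a, 1:d}
drop-orders for the pieces not yet dropped (sum over which currently-grounded one goes next):
  1 to go: {5} 1  {6} 1
  2 to go: {3,5} 1  {4,6} 1  {5,6} 2
  3 to go: {1,4,6} 1  {2,3,5} 1  {3,5,6} 3  {4,5,6} 3
  4 to go: {0,2,3,5} 1  {1,4,5,6} 4  {2,3,5,6} 4  {3,4,5,6} 6
  5 to go: {0,2,3,5,6} 5  {1,3,4,5,6} 10  {2,3,4,5,6} 10
  if 0:a drops first: 20 orders
  if 1:d drops first: 15 orders
heap linearizations: 35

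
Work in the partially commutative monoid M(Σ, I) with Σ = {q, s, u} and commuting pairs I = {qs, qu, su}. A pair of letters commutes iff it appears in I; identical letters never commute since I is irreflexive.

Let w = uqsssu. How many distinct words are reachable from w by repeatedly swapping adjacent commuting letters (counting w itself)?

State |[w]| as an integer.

#0=u has no predecessor
#1=q has no predecessor
#2=s has no predecessor
#3=s depends on [2:s]
#4=s depends on [3:s]
#5=u depends on [0:u]
sources: [0:u, 1:q, 2:s]
N(rest) = Σ N(rest − s) over sources s of rest; N(one piece) = 1:
  size 1 → [1]=1  [4]=1  [5]=1
  size 2 → [0,5]=1  [1,4]=2  [1,5]=2  [3,4]=1  [4,5]=2
  size 3 → [0,1,5]=3  [0,4,5]=3  [1,3,4]=3  [1,4,5]=6  [2,3,4]=1  [3,4,5]=3
  size 4 → [0,1,4,5]=12  [0,3,4,5]=6  [1,2,3,4]=4  [1,3,4,5]=12  [2,3,4,5]=4
  first=0(u) contributes 20
  first=1(q) contributes 10
  first=2(s) contributes 30
|[w]| = 60

60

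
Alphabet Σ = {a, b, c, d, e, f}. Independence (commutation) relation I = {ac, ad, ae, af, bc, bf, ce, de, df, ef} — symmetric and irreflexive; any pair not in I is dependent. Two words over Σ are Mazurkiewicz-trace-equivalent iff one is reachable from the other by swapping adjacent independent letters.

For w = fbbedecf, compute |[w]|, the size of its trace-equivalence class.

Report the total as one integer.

50

drop 0:f onto floor
drop 1:b onto floor
drop 2:b onto {1:b}
drop 3:e onto {2:b}
drop 4:d onto {2:b}
drop 5:e onto {3:e}
drop 6:c onto {0:f, 4:d}
drop 7:f onto {6:c}
ground layer = {0:f, 1:b}
drop-orders for the pieces not yet dropped (sum over which currently-grounded one goes next):
  1 to go: {5} 1  {7} 1
  2 to go: {3,5} 1  {5,7} 2  {6,7} 1
  3 to go: {0,6,7} 1  {3,5,7} 3  {4,6,7} 1  {5,6,7} 3
  4 to go: {0,4,6,7} 2  {0,5,6,7} 4  {3,5,6,7} 6  {4,5,6,7} 4
  5 to go: {0,3,5,6,7} 10  {0,4,5,6,7} 10  {3,4,5,6,7} 10
  6 to go: {0,3,4,5,6,7} 30  {2,3,4,5,6,7} 10
  if 0:f drops first: 10 orders
  if 1:b drops first: 40 orders
heap linearizations: 50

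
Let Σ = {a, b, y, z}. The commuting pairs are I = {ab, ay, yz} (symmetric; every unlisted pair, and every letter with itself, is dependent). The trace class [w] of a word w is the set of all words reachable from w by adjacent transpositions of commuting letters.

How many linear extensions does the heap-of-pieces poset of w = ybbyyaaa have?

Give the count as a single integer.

piece 0:y — minimal
piece 1:b rests on {0:y}
piece 2:b rests on {1:b}
piece 3:y rests on {2:b}
piece 4:y rests on {3:y}
piece 5:a — minimal
piece 6:a rests on {5:a}
piece 7:a rests on {6:a}
minimal pieces: {0:y, 5:a}
ways to finish when only these pieces remain (= sum over removing one remaining piece with nothing left below it):
  1 left: {4}→1  {7}→1
  2 left: {3,4}→1  {4,7}→2  {6,7}→1
  3 left: {2,3,4}→1  {3,4,7}→3  {4,6,7}→3  {5,6,7}→1
  4 left: {1,2,3,4}→1  {2,3,4,7}→4  {3,4,6,7}→6  {4,5,6,7}→4
  5 left: {0,1,2,3,4}→1  {1,2,3,4,7}→5  {2,3,4,6,7}→10  {3,4,5,6,7}→10
  6 left: {0,1,2,3,4,7}→6  {1,2,3,4,6,7}→15  {2,3,4,5,6,7}→20
  placing 0:y first → 35 extensions
  placing 5:a first → 21 extensions
total linear extensions = 56

56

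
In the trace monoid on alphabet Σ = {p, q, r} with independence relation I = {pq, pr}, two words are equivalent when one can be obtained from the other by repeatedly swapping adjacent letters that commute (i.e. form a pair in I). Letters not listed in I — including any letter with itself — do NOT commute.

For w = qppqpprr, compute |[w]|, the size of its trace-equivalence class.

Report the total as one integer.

70

drop 0:q onto floor
drop 1:p onto floor
drop 2:p onto {1:p}
drop 3:q onto {0:q}
drop 4:p onto {2:p}
drop 5:p onto {4:p}
drop 6:r onto {3:q}
drop 7:r onto {6:r}
ground layer = {0:q, 1:p}
drop-orders for the pieces not yet dropped (sum over which currently-grounded one goes next):
  1 to go: {5} 1  {7} 1
  2 to go: {4,5} 1  {5,7} 2  {6,7} 1
  3 to go: {2,4,5} 1  {3,6,7} 1  {4,5,7} 3  {5,6,7} 3
  4 to go: {0,3,6,7} 1  {1,2,4,5} 1  {2,4,5,7} 4  {3,5,6,7} 4  {4,5,6,7} 6
  5 to go: {0,3,5,6,7} 5  {1,2,4,5,7} 5  {2,4,5,6,7} 10  {3,4,5,6,7} 10
  6 to go: {0,3,4,5,6,7} 15  {1,2,4,5,6,7} 15  {2,3,4,5,6,7} 20
  if 0:q drops first: 35 orders
  if 1:p drops first: 35 orders
heap linearizations: 70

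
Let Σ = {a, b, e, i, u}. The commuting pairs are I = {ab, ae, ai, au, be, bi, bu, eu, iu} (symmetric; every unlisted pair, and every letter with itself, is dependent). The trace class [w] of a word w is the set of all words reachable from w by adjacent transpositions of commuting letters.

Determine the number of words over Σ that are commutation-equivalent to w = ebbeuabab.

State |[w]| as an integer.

drop 0:e onto floor
drop 1:b onto floor
drop 2:b onto {1:b}
drop 3:e onto {0:e}
drop 4:u onto floor
drop 5:a onto floor
drop 6:b onto {2:b}
drop 7:a onto {5:a}
drop 8:b onto {6:b}
ground layer = {0:e, 1:b, 4:u, 5:a}
drop-orders for the pieces not yet dropped (sum over which currently-grounded one goes next):
  1 to go: {3} 1  {4} 1  {7} 1  {8} 1
  2 to go: {0,3} 1  {3,4} 2  {3,7} 2  {3,8} 2  {4,7} 2  {4,8} 2  {5,7} 1  {6,8} 1  {7,8} 2
  3 to go: {0,3,4} 3  {0,3,7} 3  {0,3,8} 3  {2,6,8} 1  {3,4,7} 6  {3,4,8} 6  {3,5,7} 3  {3,6,8} 3  {3,7,8} 6  {4,5,7} 3  {4,6,8} 3  {4,7,8} 6  {5,7,8} 3  {6,7,8} 3
  4 to go: {0,3,4,7} 12  {0,3,4,8} 12  {0,3,5,7} 6  {0,3,6,8} 6  {0,3,7,8} 12  {1,2,6,8} 1  {2,3,6,8} 4  {2,4,6,8} 4  {2,6,7,8} 4  {3,4,5,7} 12  {3,4,6,8} 12  {3,4,7,8} 24  {3,5,7,8} 12  {3,6,7,8} 12  {4,5,7,8} 12  {4,6,7,8} 12  {5,6,7,8} 6
  5 to go: {0,2,3,6,8} 10  {0,3,4,5,7} 30  {0,3,4,6,8} 30  {0,3,4,7,8} 60  {0,3,5,7,8} 30  {0,3,6,7,8} 30  {1,2,3,6,8} 5  {1,2,4,6,8} 5  {1,2,6,7,8} 5  {2,3,4,6,8} 20  {2,3,6,7,8} 20  {2,4,6,7,8} 20  {2,5,6,7,8} 10  {3,4,5,7,8} 60  {3,4,6,7,8} 60  {3,5,6,7,8} 30  {4,5,6,7,8} 30
  6 to go: {0,1,2,3,6,8} 15  {0,2,3,4,6,8} 60  {0,2,3,6,7,8} 60  {0,3,4,5,7,8} 180  {0,3,4,6,7,8} 180  {0,3,5,6,7,8} 90  {1,2,3,4,6,8} 30  {1,2,3,6,7,8} 30  {1,2,4,6,7,8} 30  {1,2,5,6,7,8} 15  {2,3,4,6,7,8} 120  {2,3,5,6,7,8} 60  {2,4,5,6,7,8} 60  {3,4,5,6,7,8} 180
  7 to go: {0,1,2,3,4,6,8} 105  {0,1,2,3,6,7,8} 105  {0,2,3,4,6,7,8} 420  {0,2,3,5,6,7,8} 210  {0,3,4,5,6,7,8} 630  {1,2,3,4,6,7,8} 210  {1,2,3,5,6,7,8} 105  {1,2,4,5,6,7,8} 105  {2,3,4,5,6,7,8} 420
  if 0:e drops first: 840 orders
  if 1:b drops first: 1680 orders
  if 4:u drops first: 420 orders
  if 5:a drops first: 840 orders
heap linearizations: 3780

3780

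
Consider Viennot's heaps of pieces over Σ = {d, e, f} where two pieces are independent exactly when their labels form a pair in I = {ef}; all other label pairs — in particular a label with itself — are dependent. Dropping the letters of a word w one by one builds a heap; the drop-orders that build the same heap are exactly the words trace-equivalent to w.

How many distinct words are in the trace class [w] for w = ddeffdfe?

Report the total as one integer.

6

piece 0:d — minimal
piece 1:d rests on {0:d}
piece 2:e rests on {1:d}
piece 3:f rests on {1:d}
piece 4:f rests on {3:f}
piece 5:d rests on {2:e, 4:f}
piece 6:f rests on {5:d}
piece 7:e rests on {5:d}
minimal pieces: {0:d}
ways to finish when only these pieces remain (= sum over removing one remaining piece with nothing left below it):
  1 left: {6}→1  {7}→1
  2 left: {6,7}→2
  3 left: {5,6,7}→2
  4 left: {2,5,6,7}→2  {4,5,6,7}→2
  5 left: {2,4,5,6,7}→4  {3,4,5,6,7}→2
  6 left: {2,3,4,5,6,7}→6
  placing 0:d first → 6 extensions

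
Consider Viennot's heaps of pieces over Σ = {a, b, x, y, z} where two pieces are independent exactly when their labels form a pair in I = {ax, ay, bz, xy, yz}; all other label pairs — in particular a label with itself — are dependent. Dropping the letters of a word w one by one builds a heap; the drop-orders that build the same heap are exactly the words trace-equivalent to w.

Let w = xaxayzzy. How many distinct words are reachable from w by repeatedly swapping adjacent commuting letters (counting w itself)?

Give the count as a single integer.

168

drop 0:x onto floor
drop 1:a onto floor
drop 2:x onto {0:x}
drop 3:a onto {1:a}
drop 4:y onto floor
drop 5:z onto {2:x, 3:a}
drop 6:z onto {5:z}
drop 7:y onto {4:y}
ground layer = {0:x, 1:a, 4:y}
drop-orders for the pieces not yet dropped (sum over which currently-grounded one goes next):
  1 to go: {6} 1  {7} 1
  2 to go: {4,7} 1  {5,6} 1  {6,7} 2
  3 to go: {2,5,6} 1  {3,5,6} 1  {4,6,7} 3  {5,6,7} 3
  4 to go: {0,2,5,6} 1  {1,3,5,6} 1  {2,3,5,6} 2  {2,5,6,7} 4  {3,5,6,7} 4  {4,5,6,7} 6
  5 to go: {0,2,3,5,6} 3  {0,2,5,6,7} 5  {1,2,3,5,6} 3  {1,3,5,6,7} 5  {2,3,5,6,7} 10  {2,4,5,6,7} 10  {3,4,5,6,7} 10
  6 to go: {0,1,2,3,5,6} 6  {0,2,3,5,6,7} 18  {0,2,4,5,6,7} 15  {1,2,3,5,6,7} 18  {1,3,4,5,6,7} 15  {2,3,4,5,6,7} 30
  if 0:x drops first: 63 orders
  if 1:a drops first: 63 orders
  if 4:y drops first: 42 orders
heap linearizations: 168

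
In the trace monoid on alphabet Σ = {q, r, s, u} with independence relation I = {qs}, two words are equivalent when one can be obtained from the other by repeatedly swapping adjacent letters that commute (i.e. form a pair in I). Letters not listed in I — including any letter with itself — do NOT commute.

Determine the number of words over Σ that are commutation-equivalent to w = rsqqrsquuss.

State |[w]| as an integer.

piece 0:r — minimal
piece 1:s rests on {0:r}
piece 2:q rests on {0:r}
piece 3:q rests on {2:q}
piece 4:r rests on {1:s, 3:q}
piece 5:s rests on {4:r}
piece 6:q rests on {4:r}
piece 7:u rests on {5:s, 6:q}
piece 8:u rests on {7:u}
piece 9:s rests on {8:u}
piece 10:s rests on {9:s}
minimal pieces: {0:r}
ways to finish when only these pieces remain (= sum over removing one remaining piece with nothing left below it):
  1 left: {10}→1
  2 left: {9,10}→1
  3 left: {8,9,10}→1
  4 left: {7,8,9,10}→1
  5 left: {5,7,8,9,10}→1  {6,7,8,9,10}→1
  6 left: {5,6,7,8,9,10}→2
  7 left: {4,5,6,7,8,9,10}→2
  8 left: {1,4,5,6,7,8,9,10}→2  {3,4,5,6,7,8,9,10}→2
  9 left: {1,3,4,5,6,7,8,9,10}→4  {2,3,4,5,6,7,8,9,10}→2
  placing 0:r first → 6 extensions

6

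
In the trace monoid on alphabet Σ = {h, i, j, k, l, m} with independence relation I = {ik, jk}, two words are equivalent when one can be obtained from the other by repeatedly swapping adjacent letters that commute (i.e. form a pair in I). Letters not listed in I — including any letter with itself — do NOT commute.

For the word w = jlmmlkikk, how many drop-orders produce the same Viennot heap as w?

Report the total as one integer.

piece 0:j — minimal
piece 1:l rests on {0:j}
piece 2:m rests on {1:l}
piece 3:m rests on {2:m}
piece 4:l rests on {3:m}
piece 5:k rests on {4:l}
piece 6:i rests on {4:l}
piece 7:k rests on {5:k}
piece 8:k rests on {7:k}
minimal pieces: {0:j}
ways to finish when only these pieces remain (= sum over removing one remaining piece with nothing left below it):
  1 left: {6}→1  {8}→1
  2 left: {6,8}→2  {7,8}→1
  3 left: {5,7,8}→1  {6,7,8}→3
  4 left: {5,6,7,8}→4
  5 left: {4,5,6,7,8}→4
  6 left: {3,4,5,6,7,8}→4
  7 left: {2,3,4,5,6,7,8}→4
  placing 0:j first → 4 extensions

4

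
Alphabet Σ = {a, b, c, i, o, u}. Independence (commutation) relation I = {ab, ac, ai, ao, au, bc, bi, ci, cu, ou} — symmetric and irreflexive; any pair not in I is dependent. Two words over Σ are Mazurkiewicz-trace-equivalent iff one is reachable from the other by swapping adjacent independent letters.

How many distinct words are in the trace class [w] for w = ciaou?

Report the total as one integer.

drop 0:c onto floor
drop 1:i onto floor
drop 2:a onto floor
drop 3:o onto {0:c, 1:i}
drop 4:u onto {1:i}
ground layer = {0:c, 1:i, 2:a}
drop-orders for the pieces not yet dropped (sum over which currently-grounded one goes next):
  1 to go: {2} 1  {3} 1  {4} 1
  2 to go: {0,3} 1  {2,3} 2  {2,4} 2  {3,4} 2
  3 to go: {0,2,3} 3  {0,3,4} 3  {1,3,4} 2  {2,3,4} 6
  if 0:c drops first: 8 orders
  if 1:i drops first: 12 orders
  if 2:a drops first: 5 orders
heap linearizations: 25

25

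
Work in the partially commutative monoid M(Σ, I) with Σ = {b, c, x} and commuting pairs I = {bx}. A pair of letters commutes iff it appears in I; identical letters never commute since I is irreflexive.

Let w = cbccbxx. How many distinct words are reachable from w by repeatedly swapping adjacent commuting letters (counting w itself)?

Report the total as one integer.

3

piece 0:c — minimal
piece 1:b rests on {0:c}
piece 2:c rests on {1:b}
piece 3:c rests on {2:c}
piece 4:b rests on {3:c}
piece 5:x rests on {3:c}
piece 6:x rests on {5:x}
minimal pieces: {0:c}
ways to finish when only these pieces remain (= sum over removing one remaining piece with nothing left below it):
  1 left: {4}→1  {6}→1
  2 left: {4,6}→2  {5,6}→1
  3 left: {4,5,6}→3
  4 left: {3,4,5,6}→3
  5 left: {2,3,4,5,6}→3
  placing 0:c first → 3 extensions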